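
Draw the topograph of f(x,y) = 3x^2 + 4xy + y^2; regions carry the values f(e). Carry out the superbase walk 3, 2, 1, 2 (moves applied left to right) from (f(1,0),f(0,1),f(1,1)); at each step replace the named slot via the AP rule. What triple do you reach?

start (3,1,8) = (f(1,0),f(0,1),f(1,1))
replace slot 3: 2·(3+1) − 8 = 0 → (3,1,0)
replace slot 2: 2·(3+0) − 1 = 5 → (3,5,0)
replace slot 1: 2·(5+0) − 3 = 7 → (7,5,0)
replace slot 2: 2·(7+0) − 5 = 9 → (7,9,0)

7,9,0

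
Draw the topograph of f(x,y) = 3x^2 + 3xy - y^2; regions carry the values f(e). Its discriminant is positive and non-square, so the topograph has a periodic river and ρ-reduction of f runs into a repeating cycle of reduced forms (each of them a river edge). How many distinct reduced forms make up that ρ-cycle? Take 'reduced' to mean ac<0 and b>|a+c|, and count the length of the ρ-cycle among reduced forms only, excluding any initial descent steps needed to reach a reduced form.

D = 21, ⌊√D⌋ = 4
river: ρ → (-1,3,3)
river: ρ → (3,3,-1)
ρ-cycle length = 2 (tail of 0 descent steps not counted)

2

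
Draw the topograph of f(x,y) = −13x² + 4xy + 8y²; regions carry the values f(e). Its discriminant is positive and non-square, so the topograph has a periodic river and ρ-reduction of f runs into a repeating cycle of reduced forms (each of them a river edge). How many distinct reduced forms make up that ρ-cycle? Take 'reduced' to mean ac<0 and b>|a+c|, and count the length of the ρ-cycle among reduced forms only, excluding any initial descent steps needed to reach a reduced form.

D = 432, ⌊√D⌋ = 20
descent: ρ → (8,12,-9)  [lands on river]
river: ρ → (-9,6,11)
river: ρ → (11,16,-4)
river: ρ → (-4,16,11)
river: ρ → (11,6,-9)
river: ρ → (-9,12,8)
river: ρ → (8,20,-1)
river: ρ → (-1,20,8)
ρ-cycle length = 8 (tail of 1 descent step not counted)

8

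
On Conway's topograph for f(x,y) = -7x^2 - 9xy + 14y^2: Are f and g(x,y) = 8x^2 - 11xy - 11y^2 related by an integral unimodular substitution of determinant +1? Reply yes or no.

D₁ = 473, D₂ = 473
river cycle of f (length 4): (14, 9, -7), (-7, 19, 4), (4, 21, -2), (-2, 19, 14)
river cycle of g (length 4): (-11, 11, 8), (8, 21, -1), (-1, 21, 8), (8, 11, -11)
cycles differ ⇒ inequivalent

no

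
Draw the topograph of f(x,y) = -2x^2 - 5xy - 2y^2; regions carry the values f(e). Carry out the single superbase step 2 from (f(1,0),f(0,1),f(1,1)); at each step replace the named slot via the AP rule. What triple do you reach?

start (-2,-2,-9) = (f(1,0),f(0,1),f(1,1))
replace slot 2: 2·((-2)+(-9)) − (-2) = -20 → (-2,-20,-9)

-2,-20,-9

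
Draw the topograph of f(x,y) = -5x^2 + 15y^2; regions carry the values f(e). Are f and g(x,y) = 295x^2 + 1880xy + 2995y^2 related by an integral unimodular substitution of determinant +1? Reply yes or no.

D₁ = 300, D₂ = 300
river cycle of f (length 2): (-5, 10, 10), (10, 10, -5)
river cycle of g (length 2): (10, 10, -5), (-5, 10, 10)
cycles coincide ⇒ equivalent

yes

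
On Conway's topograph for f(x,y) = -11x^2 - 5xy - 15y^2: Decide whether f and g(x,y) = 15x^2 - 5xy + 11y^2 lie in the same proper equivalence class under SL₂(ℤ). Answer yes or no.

D₁ = -635, D₂ = -635
f is negative-definite; reduce −f:
−f: reduced (well bottom): (11,5,15) with a≤c, −a<b≤a
flip sign back: reduced form of f is (-11,-5,-15)
g: flip: (15,-5,11)→(11,5,15)
g: reduced (well bottom): (11,5,15) with a≤c, −a<b≤a
reduced forms (-11, -5, -15) vs (11, 5, 15) ⇒ inequivalent

no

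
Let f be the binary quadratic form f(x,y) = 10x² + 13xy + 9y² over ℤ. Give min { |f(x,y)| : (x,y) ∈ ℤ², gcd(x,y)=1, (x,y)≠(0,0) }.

translate: b→-7 (≡13 mod 20), so (10,13,9)→(10,-7,6)
flip: (10,-7,6)→(6,7,10)
translate: b→-5 (≡7 mod 12), so (6,7,10)→(6,-5,9)
reduced (well bottom): (6,-5,9) with a≤c, −a<b≤a
well minimum = a = 6

6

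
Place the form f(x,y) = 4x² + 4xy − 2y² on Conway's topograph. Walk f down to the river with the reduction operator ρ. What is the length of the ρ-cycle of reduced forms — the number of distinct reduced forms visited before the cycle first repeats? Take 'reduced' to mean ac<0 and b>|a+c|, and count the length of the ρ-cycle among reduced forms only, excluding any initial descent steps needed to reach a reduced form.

D = 48, ⌊√D⌋ = 6
river: ρ → (-2,4,4)
river: ρ → (4,4,-2)
ρ-cycle length = 2 (tail of 0 descent steps not counted)

2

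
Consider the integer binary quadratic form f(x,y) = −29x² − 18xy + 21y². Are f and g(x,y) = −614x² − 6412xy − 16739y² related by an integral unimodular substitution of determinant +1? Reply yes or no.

D₁ = 2760, D₂ = 2760
river cycle of f (length 10): (21, 18, -29), (-29, 40, 10), (10, 40, -29), (-29, 18, 21), (21, 24, -26), (-26, 28, 19), (19, 48, -6), (-6, 48, 19), (19, 28, -26), (-26, 24, 21)
river cycle of g (length 10): (-29, 40, 10), (10, 40, -29), (-29, 18, 21), (21, 24, -26), (-26, 28, 19), (19, 48, -6), (-6, 48, 19), (19, 28, -26), (-26, 24, 21), (21, 18, -29)
cycles coincide ⇒ equivalent

yes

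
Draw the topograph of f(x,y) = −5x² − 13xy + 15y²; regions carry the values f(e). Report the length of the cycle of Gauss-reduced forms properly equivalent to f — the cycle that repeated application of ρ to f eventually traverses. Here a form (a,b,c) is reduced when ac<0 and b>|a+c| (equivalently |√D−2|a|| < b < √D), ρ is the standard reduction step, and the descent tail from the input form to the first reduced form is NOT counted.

D = 469, ⌊√D⌋ = 21
descent: ρ → (15,13,-5)  [lands on river]
river: ρ → (-5,17,9)
river: ρ → (9,19,-3)
river: ρ → (-3,17,15)
ρ-cycle length = 4 (tail of 1 descent step not counted)

4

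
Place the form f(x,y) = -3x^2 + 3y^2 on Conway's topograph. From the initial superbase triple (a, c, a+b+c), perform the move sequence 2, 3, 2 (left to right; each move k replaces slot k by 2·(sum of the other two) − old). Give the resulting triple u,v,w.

start (-3,3,0) = (f(1,0),f(0,1),f(1,1))
replace slot 2: 2·((-3)+0) − 3 = -9 → (-3,-9,0)
replace slot 3: 2·((-3)+(-9)) − 0 = -24 → (-3,-9,-24)
replace slot 2: 2·((-3)+(-24)) − (-9) = -45 → (-3,-45,-24)

-3,-45,-24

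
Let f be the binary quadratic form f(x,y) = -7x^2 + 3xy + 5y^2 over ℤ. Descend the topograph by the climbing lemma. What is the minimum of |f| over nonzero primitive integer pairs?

river: ρ → (5,7,-5)
river: ρ → (-5,3,7)
river: ρ → (7,11,-1)
river: ρ → (-1,11,7)
river: ρ → (7,3,-5)
river: ρ → (-5,7,5)
river: ρ → (5,3,-7)
river: ρ → (-7,11,1)
river: ρ → (1,11,-7)
river: ρ → (-7,3,5)
closes: descent 0, river 10
min |a| on river = 1

1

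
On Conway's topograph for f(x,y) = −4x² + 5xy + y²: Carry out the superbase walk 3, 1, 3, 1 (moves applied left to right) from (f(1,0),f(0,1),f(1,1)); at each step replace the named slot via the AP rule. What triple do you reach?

start (-4,1,2) = (f(1,0),f(0,1),f(1,1))
replace slot 3: 2·((-4)+1) − 2 = -8 → (-4,1,-8)
replace slot 1: 2·(1+(-8)) − (-4) = -10 → (-10,1,-8)
replace slot 3: 2·((-10)+1) − (-8) = -10 → (-10,1,-10)
replace slot 1: 2·(1+(-10)) − (-10) = -8 → (-8,1,-10)

-8,1,-10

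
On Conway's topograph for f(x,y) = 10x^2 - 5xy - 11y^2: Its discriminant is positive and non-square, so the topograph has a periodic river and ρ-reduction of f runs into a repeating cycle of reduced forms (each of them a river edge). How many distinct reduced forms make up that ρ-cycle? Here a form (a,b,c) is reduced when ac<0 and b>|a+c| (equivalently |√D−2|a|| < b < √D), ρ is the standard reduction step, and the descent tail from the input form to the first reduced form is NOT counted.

D = 465, ⌊√D⌋ = 21
descent: ρ → (-11,5,10)  [lands on river]
river: ρ → (10,15,-6)
river: ρ → (-6,21,1)
river: ρ → (1,21,-6)
river: ρ → (-6,15,10)
river: ρ → (10,5,-11)
river: ρ → (-11,17,4)
river: ρ → (4,15,-15)
river: ρ → (-15,15,4)
river: ρ → (4,17,-11)
ρ-cycle length = 10 (tail of 1 descent step not counted)

10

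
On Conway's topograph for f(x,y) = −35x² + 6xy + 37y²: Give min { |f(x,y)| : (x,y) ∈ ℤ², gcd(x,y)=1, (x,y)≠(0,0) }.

river: ρ → (37,68,-4)
river: ρ → (-4,68,37)
river: ρ → (37,6,-35)
river: ρ → (-35,64,8)
river: ρ → (8,64,-35)
river: ρ → (-35,6,37)
closes: descent 0, river 6
min |a| on river = 4

4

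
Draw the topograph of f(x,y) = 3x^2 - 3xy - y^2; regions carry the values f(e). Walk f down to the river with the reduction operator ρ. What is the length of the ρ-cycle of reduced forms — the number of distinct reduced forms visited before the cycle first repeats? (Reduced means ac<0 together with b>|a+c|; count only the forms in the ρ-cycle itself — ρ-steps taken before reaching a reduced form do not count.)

D = 21, ⌊√D⌋ = 4
descent: ρ → (-1,3,3)  [lands on river]
river: ρ → (3,3,-1)
ρ-cycle length = 2 (tail of 1 descent step not counted)

2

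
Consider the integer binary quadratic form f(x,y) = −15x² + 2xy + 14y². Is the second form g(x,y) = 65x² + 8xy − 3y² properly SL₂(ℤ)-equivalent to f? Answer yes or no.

D₁ = 844, D₂ = 844
river cycle of f (length 26): (14, 26, -3), (-3, 28, 5), (5, 22, -18), (-18, 14, 9), (9, 22, -10), (-10, 18, 13), (13, 8, -15), (-15, 22, 6), (6, 26, -7), (-7, 16, 21), … (16 more)
river cycle of g (length 26): (-3, 28, 5), (5, 22, -18), (-18, 14, 9), (9, 22, -10), (-10, 18, 13), (13, 8, -15), (-15, 22, 6), (6, 26, -7), (-7, 16, 21), (21, 26, -2), … (16 more)
cycles coincide ⇒ equivalent

yes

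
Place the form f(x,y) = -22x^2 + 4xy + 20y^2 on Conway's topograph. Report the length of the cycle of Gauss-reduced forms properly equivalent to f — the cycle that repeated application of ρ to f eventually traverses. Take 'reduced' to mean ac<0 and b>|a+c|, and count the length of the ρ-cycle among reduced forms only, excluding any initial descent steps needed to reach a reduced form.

D = 1776, ⌊√D⌋ = 42
river: ρ → (20,36,-6)
river: ρ → (-6,36,20)
river: ρ → (20,4,-22)
river: ρ → (-22,40,2)
river: ρ → (2,40,-22)
river: ρ → (-22,4,20)
ρ-cycle length = 6 (tail of 0 descent steps not counted)

6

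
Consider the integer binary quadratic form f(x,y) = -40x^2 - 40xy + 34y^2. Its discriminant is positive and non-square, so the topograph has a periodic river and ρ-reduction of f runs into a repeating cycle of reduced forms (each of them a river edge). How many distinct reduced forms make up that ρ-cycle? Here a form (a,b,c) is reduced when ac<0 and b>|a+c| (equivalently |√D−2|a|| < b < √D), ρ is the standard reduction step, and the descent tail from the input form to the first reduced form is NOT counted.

D = 7040, ⌊√D⌋ = 83
descent: ρ → (34,40,-40)  [lands on river]
river: ρ → (-40,40,34)
river: ρ → (34,28,-46)
river: ρ → (-46,64,16)
river: ρ → (16,64,-46)
river: ρ → (-46,28,34)
ρ-cycle length = 6 (tail of 1 descent step not counted)

6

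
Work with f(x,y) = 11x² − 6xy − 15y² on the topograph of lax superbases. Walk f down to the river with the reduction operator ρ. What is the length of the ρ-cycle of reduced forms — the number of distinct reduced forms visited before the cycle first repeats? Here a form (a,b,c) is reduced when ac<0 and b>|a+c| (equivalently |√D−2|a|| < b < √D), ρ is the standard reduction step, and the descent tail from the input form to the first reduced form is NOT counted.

D = 696, ⌊√D⌋ = 26
descent: ρ → (-15,6,11)  [lands on river]
river: ρ → (11,16,-10)
river: ρ → (-10,24,3)
river: ρ → (3,24,-10)
river: ρ → (-10,16,11)
river: ρ → (11,6,-15)
river: ρ → (-15,24,2)
river: ρ → (2,24,-15)
ρ-cycle length = 8 (tail of 1 descent step not counted)

8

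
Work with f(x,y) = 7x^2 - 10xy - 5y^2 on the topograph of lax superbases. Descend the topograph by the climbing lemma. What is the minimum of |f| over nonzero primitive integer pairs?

descent: ρ → (-5,10,7)  [lands on river]
river: ρ → (7,4,-8)
river: ρ → (-8,12,3)
river: ρ → (3,12,-8)
river: ρ → (-8,4,7)
river: ρ → (7,10,-5)
closes: descent 1, river 6
min |a| on river = 3

3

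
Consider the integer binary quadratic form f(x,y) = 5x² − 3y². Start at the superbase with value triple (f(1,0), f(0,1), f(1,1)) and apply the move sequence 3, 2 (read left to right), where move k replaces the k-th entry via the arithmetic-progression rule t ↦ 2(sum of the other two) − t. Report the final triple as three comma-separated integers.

start (5,-3,2) = (f(1,0),f(0,1),f(1,1))
replace slot 3: 2·(5+(-3)) − 2 = 2 → (5,-3,2)
replace slot 2: 2·(5+2) − (-3) = 17 → (5,17,2)

5,17,2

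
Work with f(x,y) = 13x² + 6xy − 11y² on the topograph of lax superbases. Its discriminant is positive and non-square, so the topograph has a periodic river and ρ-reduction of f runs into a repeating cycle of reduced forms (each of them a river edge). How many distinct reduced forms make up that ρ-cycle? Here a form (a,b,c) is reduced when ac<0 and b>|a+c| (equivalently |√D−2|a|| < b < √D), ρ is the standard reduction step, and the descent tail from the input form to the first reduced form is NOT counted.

D = 608, ⌊√D⌋ = 24
river: ρ → (-11,16,8)
river: ρ → (8,16,-11)
river: ρ → (-11,6,13)
river: ρ → (13,20,-4)
river: ρ → (-4,20,13)
river: ρ → (13,6,-11)
ρ-cycle length = 6 (tail of 0 descent steps not counted)

6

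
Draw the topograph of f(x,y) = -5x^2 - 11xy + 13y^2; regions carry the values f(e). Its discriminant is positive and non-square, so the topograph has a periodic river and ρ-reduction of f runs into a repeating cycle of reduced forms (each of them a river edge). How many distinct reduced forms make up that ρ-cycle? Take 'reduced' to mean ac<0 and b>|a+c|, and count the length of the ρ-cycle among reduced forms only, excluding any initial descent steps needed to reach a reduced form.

D = 381, ⌊√D⌋ = 19
descent: ρ → (13,11,-5)  [lands on river]
river: ρ → (-5,19,1)
river: ρ → (1,19,-5)
river: ρ → (-5,11,13)
river: ρ → (13,15,-3)
river: ρ → (-3,15,13)
ρ-cycle length = 6 (tail of 1 descent step not counted)

6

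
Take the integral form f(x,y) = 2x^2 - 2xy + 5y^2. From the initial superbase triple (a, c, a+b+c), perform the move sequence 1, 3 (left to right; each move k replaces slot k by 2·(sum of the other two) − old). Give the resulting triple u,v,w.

start (2,5,5) = (f(1,0),f(0,1),f(1,1))
replace slot 1: 2·(5+5) − 2 = 18 → (18,5,5)
replace slot 3: 2·(18+5) − 5 = 41 → (18,5,41)

18,5,41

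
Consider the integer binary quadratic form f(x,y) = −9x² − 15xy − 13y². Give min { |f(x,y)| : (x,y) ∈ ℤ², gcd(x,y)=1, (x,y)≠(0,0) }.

translate: b→-3 (≡15 mod 18), so (9,15,13)→(9,-3,7)
flip: (9,-3,7)→(7,3,9)
reduced (well bottom): (7,3,9) with a≤c, −a<b≤a
well minimum |f| = |-7| = 7 (negative-definite)

7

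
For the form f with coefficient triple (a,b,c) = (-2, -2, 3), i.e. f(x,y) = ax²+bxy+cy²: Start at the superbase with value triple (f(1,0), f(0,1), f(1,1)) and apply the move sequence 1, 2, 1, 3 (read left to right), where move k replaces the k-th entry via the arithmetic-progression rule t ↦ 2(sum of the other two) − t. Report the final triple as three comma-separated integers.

start (-2,3,-1) = (f(1,0),f(0,1),f(1,1))
replace slot 1: 2·(3+(-1)) − (-2) = 6 → (6,3,-1)
replace slot 2: 2·(6+(-1)) − 3 = 7 → (6,7,-1)
replace slot 1: 2·(7+(-1)) − 6 = 6 → (6,7,-1)
replace slot 3: 2·(6+7) − (-1) = 27 → (6,7,27)

6,7,27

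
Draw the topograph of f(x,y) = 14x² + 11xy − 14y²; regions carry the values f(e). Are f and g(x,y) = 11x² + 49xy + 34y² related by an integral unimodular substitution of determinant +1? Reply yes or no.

D₁ = 905, D₂ = 905
river cycle of f (length 6): (-14, 17, 11), (11, 27, -4), (-4, 29, 4), (4, 27, -11), (-11, 17, 14), (14, 11, -14)
river cycle of g (length 6): (-4, 29, 4), (4, 27, -11), (-11, 17, 14), (14, 11, -14), (-14, 17, 11), (11, 27, -4)
cycles coincide ⇒ equivalent

yes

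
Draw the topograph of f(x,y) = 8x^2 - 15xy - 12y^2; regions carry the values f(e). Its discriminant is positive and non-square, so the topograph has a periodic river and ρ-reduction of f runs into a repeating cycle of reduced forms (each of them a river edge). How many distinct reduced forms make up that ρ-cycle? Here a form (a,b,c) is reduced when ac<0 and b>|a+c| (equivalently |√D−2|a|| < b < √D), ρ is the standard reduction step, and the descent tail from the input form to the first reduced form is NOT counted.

D = 609, ⌊√D⌋ = 24
descent: ρ → (-12,15,8)  [lands on river]
river: ρ → (8,17,-10)
river: ρ → (-10,23,2)
river: ρ → (2,21,-21)
river: ρ → (-21,21,2)
river: ρ → (2,23,-10)
river: ρ → (-10,17,8)
river: ρ → (8,15,-12)
river: ρ → (-12,9,11)
river: ρ → (11,13,-10)
river: ρ → (-10,7,14)
river: ρ → (14,21,-3)
river: ρ → (-3,21,14)
river: ρ → (14,7,-10)
river: ρ → (-10,13,11)
river: ρ → (11,9,-12)
ρ-cycle length = 16 (tail of 1 descent step not counted)

16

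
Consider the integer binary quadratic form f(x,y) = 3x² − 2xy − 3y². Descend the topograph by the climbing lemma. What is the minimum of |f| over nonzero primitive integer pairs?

descent: ρ → (-3,2,3)  [lands on river]
river: ρ → (3,4,-2)
river: ρ → (-2,4,3)
river: ρ → (3,2,-3)
river: ρ → (-3,4,2)
river: ρ → (2,4,-3)
closes: descent 1, river 6
min |a| on river = 2

2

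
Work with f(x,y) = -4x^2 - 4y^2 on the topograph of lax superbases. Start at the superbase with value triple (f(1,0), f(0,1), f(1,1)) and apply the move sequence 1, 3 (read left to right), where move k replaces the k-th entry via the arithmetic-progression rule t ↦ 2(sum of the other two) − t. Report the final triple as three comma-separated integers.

start (-4,-4,-8) = (f(1,0),f(0,1),f(1,1))
replace slot 1: 2·((-4)+(-8)) − (-4) = -20 → (-20,-4,-8)
replace slot 3: 2·((-20)+(-4)) − (-8) = -40 → (-20,-4,-40)

-20,-4,-40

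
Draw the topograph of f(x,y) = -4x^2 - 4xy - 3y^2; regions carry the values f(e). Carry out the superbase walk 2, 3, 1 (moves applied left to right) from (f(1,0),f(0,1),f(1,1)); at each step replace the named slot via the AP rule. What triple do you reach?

start (-4,-3,-11) = (f(1,0),f(0,1),f(1,1))
replace slot 2: 2·((-4)+(-11)) − (-3) = -27 → (-4,-27,-11)
replace slot 3: 2·((-4)+(-27)) − (-11) = -51 → (-4,-27,-51)
replace slot 1: 2·((-27)+(-51)) − (-4) = -152 → (-152,-27,-51)

-152,-27,-51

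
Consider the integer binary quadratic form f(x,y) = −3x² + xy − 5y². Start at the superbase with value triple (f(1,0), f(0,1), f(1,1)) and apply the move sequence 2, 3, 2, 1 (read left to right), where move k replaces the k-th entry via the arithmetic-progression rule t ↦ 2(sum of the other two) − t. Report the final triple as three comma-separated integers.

start (-3,-5,-7) = (f(1,0),f(0,1),f(1,1))
replace slot 2: 2·((-3)+(-7)) − (-5) = -15 → (-3,-15,-7)
replace slot 3: 2·((-3)+(-15)) − (-7) = -29 → (-3,-15,-29)
replace slot 2: 2·((-3)+(-29)) − (-15) = -49 → (-3,-49,-29)
replace slot 1: 2·((-49)+(-29)) − (-3) = -153 → (-153,-49,-29)

-153,-49,-29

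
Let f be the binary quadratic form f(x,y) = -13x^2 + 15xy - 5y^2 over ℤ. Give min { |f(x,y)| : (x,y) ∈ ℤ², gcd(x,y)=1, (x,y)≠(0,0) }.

translate: b→11 (≡-15 mod 26), so (13,-15,5)→(13,11,3)
flip: (13,11,3)→(3,-11,13)
translate: b→1 (≡-11 mod 6), so (3,-11,13)→(3,1,3)
reduced (well bottom): (3,1,3) with a≤c, −a<b≤a
well minimum |f| = |-3| = 3 (negative-definite)

3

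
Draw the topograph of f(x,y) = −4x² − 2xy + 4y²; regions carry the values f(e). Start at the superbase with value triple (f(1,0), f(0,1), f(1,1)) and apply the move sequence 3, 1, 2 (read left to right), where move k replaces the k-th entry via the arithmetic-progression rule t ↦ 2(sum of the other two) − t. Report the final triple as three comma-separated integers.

start (-4,4,-2) = (f(1,0),f(0,1),f(1,1))
replace slot 3: 2·((-4)+4) − (-2) = 2 → (-4,4,2)
replace slot 1: 2·(4+2) − (-4) = 16 → (16,4,2)
replace slot 2: 2·(16+2) − 4 = 32 → (16,32,2)

16,32,2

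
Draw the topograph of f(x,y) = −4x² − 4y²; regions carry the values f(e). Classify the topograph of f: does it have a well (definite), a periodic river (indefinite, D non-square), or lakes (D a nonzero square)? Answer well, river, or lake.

D = b²−4ac = 0² − 4·(-4)·(-4) = -64
D < 0 ⇒ definite ⇒ every region one sign ⇒ single well

well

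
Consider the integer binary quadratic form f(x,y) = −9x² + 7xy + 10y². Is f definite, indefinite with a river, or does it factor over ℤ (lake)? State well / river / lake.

D = b²−4ac = 7² − 4·(-9)·10 = 409
D > 0 non-square ⇒ indefinite ⇒ periodic river

river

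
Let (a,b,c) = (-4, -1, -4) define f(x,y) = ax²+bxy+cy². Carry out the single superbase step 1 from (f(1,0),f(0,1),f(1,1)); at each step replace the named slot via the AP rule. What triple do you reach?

start (-4,-4,-9) = (f(1,0),f(0,1),f(1,1))
replace slot 1: 2·((-4)+(-9)) − (-4) = -22 → (-22,-4,-9)

-22,-4,-9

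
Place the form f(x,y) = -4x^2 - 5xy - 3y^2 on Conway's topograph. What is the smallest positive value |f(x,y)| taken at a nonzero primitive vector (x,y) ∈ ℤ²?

translate: b→-3 (≡5 mod 8), so (4,5,3)→(4,-3,2)
flip: (4,-3,2)→(2,3,4)
translate: b→-1 (≡3 mod 4), so (2,3,4)→(2,-1,3)
reduced (well bottom): (2,-1,3) with a≤c, −a<b≤a
well minimum |f| = |-2| = 2 (negative-definite)

2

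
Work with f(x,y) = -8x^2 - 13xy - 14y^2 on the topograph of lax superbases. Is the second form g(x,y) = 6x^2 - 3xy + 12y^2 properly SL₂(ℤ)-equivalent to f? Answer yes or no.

D₁ = -279, D₂ = -279
f is negative-definite; reduce −f:
−f: translate: b→-3 (≡13 mod 16), so (8,13,14)→(8,-3,9)
−f: reduced (well bottom): (8,-3,9) with a≤c, −a<b≤a
flip sign back: reduced form of f is (-8,3,-9)
g: reduced (well bottom): (6,-3,12) with a≤c, −a<b≤a
reduced forms (-8, 3, -9) vs (6, -3, 12) ⇒ inequivalent

no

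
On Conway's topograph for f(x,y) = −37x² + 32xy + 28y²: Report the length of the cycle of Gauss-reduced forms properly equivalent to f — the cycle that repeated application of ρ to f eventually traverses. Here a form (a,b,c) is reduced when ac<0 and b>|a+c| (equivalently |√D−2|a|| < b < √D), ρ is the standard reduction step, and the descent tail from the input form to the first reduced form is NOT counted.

D = 5168, ⌊√D⌋ = 71
river: ρ → (28,24,-41)
river: ρ → (-41,58,11)
river: ρ → (11,52,-56)
river: ρ → (-56,60,7)
river: ρ → (7,66,-29)
river: ρ → (-29,50,23)
river: ρ → (23,42,-37)
river: ρ → (-37,32,28)
ρ-cycle length = 8 (tail of 0 descent steps not counted)

8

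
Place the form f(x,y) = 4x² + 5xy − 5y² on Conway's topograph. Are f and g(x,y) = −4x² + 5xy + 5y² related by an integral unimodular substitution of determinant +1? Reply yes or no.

D₁ = 105, D₂ = 105
river cycle of f (length 6): (-5, 5, 4), (4, 3, -6), (-6, 9, 1), (1, 9, -6), (-6, 3, 4), (4, 5, -5)
river cycle of g (length 6): (5, 5, -4), (-4, 3, 6), (6, 9, -1), (-1, 9, 6), (6, 3, -4), (-4, 5, 5)
cycles differ ⇒ inequivalent

no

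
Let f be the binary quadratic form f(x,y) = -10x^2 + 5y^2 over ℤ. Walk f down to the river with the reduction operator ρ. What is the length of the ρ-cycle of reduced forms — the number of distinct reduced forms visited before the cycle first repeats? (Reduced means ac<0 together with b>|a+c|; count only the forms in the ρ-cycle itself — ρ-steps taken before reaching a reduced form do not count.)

D = 200, ⌊√D⌋ = 14
descent: ρ → (5,10,-5)  [lands on river]
river: ρ → (-5,10,5)
ρ-cycle length = 2 (tail of 1 descent step not counted)

2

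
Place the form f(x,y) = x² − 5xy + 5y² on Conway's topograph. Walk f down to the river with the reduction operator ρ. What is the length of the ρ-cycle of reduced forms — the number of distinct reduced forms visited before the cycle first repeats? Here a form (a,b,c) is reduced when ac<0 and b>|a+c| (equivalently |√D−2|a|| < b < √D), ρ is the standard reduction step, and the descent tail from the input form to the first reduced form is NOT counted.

D = 5, ⌊√D⌋ = 2
descent: ρ → (5,5,1)
descent: ρ → (1,1,-1)  [lands on river]
river: ρ → (-1,1,1)
ρ-cycle length = 2 (tail of 2 descent steps not counted)

2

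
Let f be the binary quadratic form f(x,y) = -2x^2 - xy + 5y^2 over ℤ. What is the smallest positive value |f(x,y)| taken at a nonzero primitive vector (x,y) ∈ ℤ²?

descent: ρ → (5,1,-2)
descent: ρ → (-2,3,4)  [lands on river]
river: ρ → (4,5,-1)
river: ρ → (-1,5,4)
river: ρ → (4,3,-2)
river: ρ → (-2,5,2)
river: ρ → (2,3,-4)
river: ρ → (-4,5,1)
river: ρ → (1,5,-4)
river: ρ → (-4,3,2)
river: ρ → (2,5,-2)
closes: descent 2, river 10
min |a| on river = 1

1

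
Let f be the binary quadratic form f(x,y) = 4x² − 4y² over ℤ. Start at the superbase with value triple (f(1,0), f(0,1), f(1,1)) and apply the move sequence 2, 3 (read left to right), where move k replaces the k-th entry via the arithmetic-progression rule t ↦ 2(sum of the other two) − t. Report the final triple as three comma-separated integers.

start (4,-4,0) = (f(1,0),f(0,1),f(1,1))
replace slot 2: 2·(4+0) − (-4) = 12 → (4,12,0)
replace slot 3: 2·(4+12) − 0 = 32 → (4,12,32)

4,12,32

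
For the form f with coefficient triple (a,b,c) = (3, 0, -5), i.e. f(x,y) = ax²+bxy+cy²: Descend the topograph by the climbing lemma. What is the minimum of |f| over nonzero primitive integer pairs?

descent: ρ → (-5,0,3)
descent: ρ → (3,6,-2)  [lands on river]
river: ρ → (-2,6,3)
closes: descent 2, river 2
min |a| on river = 2

2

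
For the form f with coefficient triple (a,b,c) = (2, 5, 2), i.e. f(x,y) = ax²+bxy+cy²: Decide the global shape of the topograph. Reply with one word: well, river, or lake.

D = b²−4ac = 5² − 4·2·2 = 9
D = 3² is a perfect square ⇒ form factors over ℤ ⇒ lakes

lake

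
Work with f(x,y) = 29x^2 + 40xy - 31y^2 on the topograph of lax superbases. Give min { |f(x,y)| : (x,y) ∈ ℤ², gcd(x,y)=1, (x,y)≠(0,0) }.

river: ρ → (-31,22,38)
river: ρ → (38,54,-15)
river: ρ → (-15,66,14)
river: ρ → (14,46,-55)
river: ρ → (-55,64,5)
river: ρ → (5,66,-42)
river: ρ → (-42,18,29)
river: ρ → (29,40,-31)
closes: descent 0, river 8
min |a| on river = 5

5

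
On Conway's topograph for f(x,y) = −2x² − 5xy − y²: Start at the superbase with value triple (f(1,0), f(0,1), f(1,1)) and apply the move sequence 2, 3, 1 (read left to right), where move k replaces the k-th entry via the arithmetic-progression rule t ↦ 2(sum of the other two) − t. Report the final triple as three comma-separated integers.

start (-2,-1,-8) = (f(1,0),f(0,1),f(1,1))
replace slot 2: 2·((-2)+(-8)) − (-1) = -19 → (-2,-19,-8)
replace slot 3: 2·((-2)+(-19)) − (-8) = -34 → (-2,-19,-34)
replace slot 1: 2·((-19)+(-34)) − (-2) = -104 → (-104,-19,-34)

-104,-19,-34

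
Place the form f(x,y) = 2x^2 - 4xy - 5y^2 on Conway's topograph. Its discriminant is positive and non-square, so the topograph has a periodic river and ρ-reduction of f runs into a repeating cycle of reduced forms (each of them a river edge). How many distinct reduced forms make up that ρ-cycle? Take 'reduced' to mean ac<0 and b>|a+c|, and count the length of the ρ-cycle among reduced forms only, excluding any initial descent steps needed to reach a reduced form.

D = 56, ⌊√D⌋ = 7
descent: ρ → (-5,4,2)  [lands on river]
river: ρ → (2,4,-5)
river: ρ → (-5,6,1)
river: ρ → (1,6,-5)
ρ-cycle length = 4 (tail of 1 descent step not counted)

4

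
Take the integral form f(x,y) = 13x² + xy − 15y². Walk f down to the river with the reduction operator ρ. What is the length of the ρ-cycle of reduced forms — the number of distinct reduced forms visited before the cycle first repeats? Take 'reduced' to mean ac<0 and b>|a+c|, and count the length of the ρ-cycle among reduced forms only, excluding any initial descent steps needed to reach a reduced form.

D = 781, ⌊√D⌋ = 27
descent: ρ → (-15,-1,13)
descent: ρ → (13,27,-1)  [lands on river]
river: ρ → (-1,27,13)
river: ρ → (13,25,-3)
river: ρ → (-3,23,21)
river: ρ → (21,19,-5)
river: ρ → (-5,21,17)
river: ρ → (17,13,-9)
river: ρ → (-9,23,7)
river: ρ → (7,19,-15)
river: ρ → (-15,11,11)
river: ρ → (11,11,-15)
river: ρ → (-15,19,7)
river: ρ → (7,23,-9)
river: ρ → (-9,13,17)
river: ρ → (17,21,-5)
river: ρ → (-5,19,21)
river: ρ → (21,23,-3)
river: ρ → (-3,25,13)
ρ-cycle length = 18 (tail of 2 descent steps not counted)

18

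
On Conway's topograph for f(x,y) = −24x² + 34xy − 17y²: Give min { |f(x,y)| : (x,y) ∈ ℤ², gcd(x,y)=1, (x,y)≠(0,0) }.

translate: b→14 (≡-34 mod 48), so (24,-34,17)→(24,14,7)
flip: (24,14,7)→(7,-14,24)
translate: b→0 (≡-14 mod 14), so (7,-14,24)→(7,0,17)
reduced (well bottom): (7,0,17) with a≤c, −a<b≤a
well minimum |f| = |-7| = 7 (negative-definite)

7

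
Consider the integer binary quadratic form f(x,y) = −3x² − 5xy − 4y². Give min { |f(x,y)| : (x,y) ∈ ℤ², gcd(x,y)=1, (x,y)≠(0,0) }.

translate: b→-1 (≡5 mod 6), so (3,5,4)→(3,-1,2)
flip: (3,-1,2)→(2,1,3)
reduced (well bottom): (2,1,3) with a≤c, −a<b≤a
well minimum |f| = |-2| = 2 (negative-definite)

2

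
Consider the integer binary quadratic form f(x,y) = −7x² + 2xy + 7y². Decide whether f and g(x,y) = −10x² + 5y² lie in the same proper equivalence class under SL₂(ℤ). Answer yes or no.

D₁ = 200, D₂ = 200
river cycle of f (length 6): (7, 12, -2), (-2, 12, 7), (7, 2, -7), (-7, 12, 2), (2, 12, -7), (-7, 2, 7)
river cycle of g (length 2): (5, 10, -5), (-5, 10, 5)
cycles differ ⇒ inequivalent

no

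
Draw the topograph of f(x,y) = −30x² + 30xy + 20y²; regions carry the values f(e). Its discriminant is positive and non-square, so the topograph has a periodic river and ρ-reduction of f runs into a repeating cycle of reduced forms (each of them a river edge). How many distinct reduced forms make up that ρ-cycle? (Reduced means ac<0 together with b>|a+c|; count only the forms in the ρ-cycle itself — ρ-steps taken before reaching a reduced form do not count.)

D = 3300, ⌊√D⌋ = 57
river: ρ → (20,50,-10)
river: ρ → (-10,50,20)
river: ρ → (20,30,-30)
river: ρ → (-30,30,20)
ρ-cycle length = 4 (tail of 0 descent steps not counted)

4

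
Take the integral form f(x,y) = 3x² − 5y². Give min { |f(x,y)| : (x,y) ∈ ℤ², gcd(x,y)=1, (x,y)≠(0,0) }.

descent: ρ → (-5,0,3)
descent: ρ → (3,6,-2)  [lands on river]
river: ρ → (-2,6,3)
closes: descent 2, river 2
min |a| on river = 2

2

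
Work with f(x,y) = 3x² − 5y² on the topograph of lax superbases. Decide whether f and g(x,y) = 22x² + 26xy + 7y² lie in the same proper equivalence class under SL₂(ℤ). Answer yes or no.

D₁ = 60, D₂ = 60
river cycle of f (length 2): (3, 6, -2), (-2, 6, 3)
river cycle of g (length 2): (-2, 6, 3), (3, 6, -2)
cycles coincide ⇒ equivalent

yes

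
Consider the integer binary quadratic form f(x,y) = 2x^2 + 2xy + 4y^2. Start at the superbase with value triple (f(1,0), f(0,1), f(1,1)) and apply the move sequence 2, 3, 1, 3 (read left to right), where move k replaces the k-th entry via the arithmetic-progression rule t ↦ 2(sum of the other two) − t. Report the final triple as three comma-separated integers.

start (2,4,8) = (f(1,0),f(0,1),f(1,1))
replace slot 2: 2·(2+8) − 4 = 16 → (2,16,8)
replace slot 3: 2·(2+16) − 8 = 28 → (2,16,28)
replace slot 1: 2·(16+28) − 2 = 86 → (86,16,28)
replace slot 3: 2·(86+16) − 28 = 176 → (86,16,176)

86,16,176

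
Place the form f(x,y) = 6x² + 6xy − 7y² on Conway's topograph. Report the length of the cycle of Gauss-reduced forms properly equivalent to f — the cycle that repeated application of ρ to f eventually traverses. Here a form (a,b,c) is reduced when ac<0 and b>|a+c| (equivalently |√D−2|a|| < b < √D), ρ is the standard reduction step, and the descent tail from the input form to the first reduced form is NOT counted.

D = 204, ⌊√D⌋ = 14
river: ρ → (-7,8,5)
river: ρ → (5,12,-3)
river: ρ → (-3,12,5)
river: ρ → (5,8,-7)
river: ρ → (-7,6,6)
river: ρ → (6,6,-7)
ρ-cycle length = 6 (tail of 0 descent steps not counted)

6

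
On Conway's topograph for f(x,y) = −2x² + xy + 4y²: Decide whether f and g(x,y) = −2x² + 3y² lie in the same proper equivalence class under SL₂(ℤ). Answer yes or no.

D₁ = 33, D₂ = 24
discriminants differ ⇒ not SL₂(ℤ)-equivalent

no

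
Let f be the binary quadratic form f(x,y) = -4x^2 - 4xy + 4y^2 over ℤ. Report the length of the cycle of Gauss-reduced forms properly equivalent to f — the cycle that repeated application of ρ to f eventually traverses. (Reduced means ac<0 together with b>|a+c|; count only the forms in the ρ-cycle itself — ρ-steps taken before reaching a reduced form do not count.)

D = 80, ⌊√D⌋ = 8
descent: ρ → (4,4,-4)  [lands on river]
river: ρ → (-4,4,4)
ρ-cycle length = 2 (tail of 1 descent step not counted)

2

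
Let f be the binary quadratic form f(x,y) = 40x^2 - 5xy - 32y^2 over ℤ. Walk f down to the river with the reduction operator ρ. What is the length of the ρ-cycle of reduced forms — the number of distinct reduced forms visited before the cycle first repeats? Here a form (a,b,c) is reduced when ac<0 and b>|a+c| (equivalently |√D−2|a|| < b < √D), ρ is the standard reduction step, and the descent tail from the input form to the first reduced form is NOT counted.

D = 5145, ⌊√D⌋ = 71
descent: ρ → (-32,69,3)  [lands on river]
river: ρ → (3,69,-32)
river: ρ → (-32,59,13)
river: ρ → (13,71,-2)
river: ρ → (-2,69,48)
river: ρ → (48,27,-23)
river: ρ → (-23,65,10)
river: ρ → (10,55,-53)
river: ρ → (-53,51,12)
river: ρ → (12,69,-8)
river: ρ → (-8,59,52)
river: ρ → (52,45,-15)
river: ρ → (-15,45,52)
river: ρ → (52,59,-8)
river: ρ → (-8,69,12)
river: ρ → (12,51,-53)
river: ρ → (-53,55,10)
river: ρ → (10,65,-23)
river: ρ → (-23,27,48)
river: ρ → (48,69,-2)
river: ρ → (-2,71,13)
river: ρ → (13,59,-32)
ρ-cycle length = 22 (tail of 1 descent step not counted)

22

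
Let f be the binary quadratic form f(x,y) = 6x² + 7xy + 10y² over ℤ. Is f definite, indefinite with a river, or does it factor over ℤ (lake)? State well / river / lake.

D = b²−4ac = 7² − 4·6·10 = -191
D < 0 ⇒ definite ⇒ every region one sign ⇒ single well

well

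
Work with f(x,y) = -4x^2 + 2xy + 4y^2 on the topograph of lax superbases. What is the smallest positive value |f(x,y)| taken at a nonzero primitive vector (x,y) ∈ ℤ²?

river: ρ → (4,6,-2)
river: ρ → (-2,6,4)
river: ρ → (4,2,-4)
river: ρ → (-4,6,2)
river: ρ → (2,6,-4)
river: ρ → (-4,2,4)
closes: descent 0, river 6
min |a| on river = 2

2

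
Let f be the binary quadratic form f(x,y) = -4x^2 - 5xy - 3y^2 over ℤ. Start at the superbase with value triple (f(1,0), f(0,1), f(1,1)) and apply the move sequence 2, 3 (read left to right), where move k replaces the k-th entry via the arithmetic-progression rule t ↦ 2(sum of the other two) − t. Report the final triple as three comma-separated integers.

start (-4,-3,-12) = (f(1,0),f(0,1),f(1,1))
replace slot 2: 2·((-4)+(-12)) − (-3) = -29 → (-4,-29,-12)
replace slot 3: 2·((-4)+(-29)) − (-12) = -54 → (-4,-29,-54)

-4,-29,-54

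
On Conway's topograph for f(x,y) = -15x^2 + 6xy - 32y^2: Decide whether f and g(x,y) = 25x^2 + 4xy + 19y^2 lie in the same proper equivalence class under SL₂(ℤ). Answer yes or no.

D₁ = -1884, D₂ = -1884
f is negative-definite; reduce −f:
−f: reduced (well bottom): (15,-6,32) with a≤c, −a<b≤a
flip sign back: reduced form of f is (-15,6,-32)
g: flip: (25,4,19)→(19,-4,25)
g: reduced (well bottom): (19,-4,25) with a≤c, −a<b≤a
reduced forms (-15, 6, -32) vs (19, -4, 25) ⇒ inequivalent

no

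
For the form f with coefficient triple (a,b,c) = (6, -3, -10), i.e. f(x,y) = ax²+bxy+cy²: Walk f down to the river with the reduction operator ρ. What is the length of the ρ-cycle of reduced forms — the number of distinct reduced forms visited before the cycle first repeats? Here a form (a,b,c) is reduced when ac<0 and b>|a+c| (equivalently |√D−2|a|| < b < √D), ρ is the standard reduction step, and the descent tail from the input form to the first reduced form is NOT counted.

D = 249, ⌊√D⌋ = 15
descent: ρ → (-10,3,6)
descent: ρ → (6,9,-7)  [lands on river]
river: ρ → (-7,5,8)
river: ρ → (8,11,-4)
river: ρ → (-4,13,5)
river: ρ → (5,7,-10)
river: ρ → (-10,13,2)
river: ρ → (2,15,-3)
river: ρ → (-3,15,2)
river: ρ → (2,13,-10)
river: ρ → (-10,7,5)
river: ρ → (5,13,-4)
river: ρ → (-4,11,8)
river: ρ → (8,5,-7)
river: ρ → (-7,9,6)
river: ρ → (6,15,-1)
river: ρ → (-1,15,6)
ρ-cycle length = 16 (tail of 2 descent steps not counted)

16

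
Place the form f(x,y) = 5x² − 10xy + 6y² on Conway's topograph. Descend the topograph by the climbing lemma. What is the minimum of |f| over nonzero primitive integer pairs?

translate: b→0 (≡-10 mod 10), so (5,-10,6)→(5,0,1)
flip: (5,0,1)→(1,0,5)
reduced (well bottom): (1,0,5) with a≤c, −a<b≤a
well minimum = a = 1

1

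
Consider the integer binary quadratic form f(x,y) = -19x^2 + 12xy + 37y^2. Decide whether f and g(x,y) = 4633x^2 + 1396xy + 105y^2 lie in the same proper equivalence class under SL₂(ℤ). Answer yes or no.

D₁ = 2956, D₂ = 2956
river cycle of f (length 46): (-19, 50, 6), (6, 46, -35), (-35, 24, 17), (17, 44, -15), (-15, 46, 14), (14, 38, -27), (-27, 16, 25), (25, 34, -18), (-18, 38, 21), (21, 46, -10), … (36 more)
river cycle of g (length 46): (6, 46, -35), (-35, 24, 17), (17, 44, -15), (-15, 46, 14), (14, 38, -27), (-27, 16, 25), (25, 34, -18), (-18, 38, 21), (21, 46, -10), (-10, 54, 1), … (36 more)
cycles coincide ⇒ equivalent

yes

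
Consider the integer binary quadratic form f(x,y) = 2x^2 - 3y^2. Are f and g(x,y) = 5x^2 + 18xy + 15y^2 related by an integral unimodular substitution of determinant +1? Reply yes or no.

D₁ = 24, D₂ = 24
river cycle of f (length 2): (2, 4, -1), (-1, 4, 2)
river cycle of g (length 2): (2, 4, -1), (-1, 4, 2)
cycles coincide ⇒ equivalent

yes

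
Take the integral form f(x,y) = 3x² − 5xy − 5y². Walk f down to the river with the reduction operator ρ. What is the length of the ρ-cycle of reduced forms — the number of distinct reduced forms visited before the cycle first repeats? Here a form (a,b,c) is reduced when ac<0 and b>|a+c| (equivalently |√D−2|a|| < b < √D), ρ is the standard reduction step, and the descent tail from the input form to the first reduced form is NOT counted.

D = 85, ⌊√D⌋ = 9
descent: ρ → (-5,5,3)  [lands on river]
river: ρ → (3,7,-3)
river: ρ → (-3,5,5)
river: ρ → (5,5,-3)
river: ρ → (-3,7,3)
river: ρ → (3,5,-5)
ρ-cycle length = 6 (tail of 1 descent step not counted)

6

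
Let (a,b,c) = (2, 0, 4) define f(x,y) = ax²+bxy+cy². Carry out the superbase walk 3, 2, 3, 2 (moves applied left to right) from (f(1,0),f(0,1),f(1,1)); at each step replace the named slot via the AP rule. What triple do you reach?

start (2,4,6) = (f(1,0),f(0,1),f(1,1))
replace slot 3: 2·(2+4) − 6 = 6 → (2,4,6)
replace slot 2: 2·(2+6) − 4 = 12 → (2,12,6)
replace slot 3: 2·(2+12) − 6 = 22 → (2,12,22)
replace slot 2: 2·(2+22) − 12 = 36 → (2,36,22)

2,36,22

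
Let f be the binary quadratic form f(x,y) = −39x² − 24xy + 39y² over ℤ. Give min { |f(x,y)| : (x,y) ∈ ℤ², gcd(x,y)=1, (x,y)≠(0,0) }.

descent: ρ → (39,24,-39)  [lands on river]
river: ρ → (-39,54,24)
river: ρ → (24,42,-51)
river: ρ → (-51,60,15)
river: ρ → (15,60,-51)
river: ρ → (-51,42,24)
river: ρ → (24,54,-39)
river: ρ → (-39,24,39)
river: ρ → (39,54,-24)
river: ρ → (-24,42,51)
river: ρ → (51,60,-15)
river: ρ → (-15,60,51)
river: ρ → (51,42,-24)
river: ρ → (-24,54,39)
closes: descent 1, river 14
min |a| on river = 15

15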